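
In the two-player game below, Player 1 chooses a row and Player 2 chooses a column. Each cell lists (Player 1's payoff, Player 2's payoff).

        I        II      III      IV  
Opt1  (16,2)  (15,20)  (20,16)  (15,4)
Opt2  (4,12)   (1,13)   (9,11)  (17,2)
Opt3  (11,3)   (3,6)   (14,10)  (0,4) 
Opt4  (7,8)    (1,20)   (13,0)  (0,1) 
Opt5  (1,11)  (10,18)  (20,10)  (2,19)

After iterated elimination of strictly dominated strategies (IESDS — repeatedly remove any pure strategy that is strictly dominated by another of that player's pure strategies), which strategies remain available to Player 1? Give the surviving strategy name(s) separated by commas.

For Player 1, Opt1 strictly dominates Opt3 on the remaining columns (I: 16>11, II: 15>3, III: 20>14, IV: 15>0); eliminate Opt3.
Row Opt4 is eliminated: Opt1 beats it against every remaining column (I: 16>7, II: 15>1, III: 20>13, IV: 15>0).
Player 2's strategy I is strictly dominated by II (Opt1: 20>2, Opt2: 13>12, Opt5: 18>11) and is removed.
Player 2's strategy III is strictly dominated by II (Opt1: 20>16, Opt2: 13>11, Opt5: 18>10) and is removed.
For Player 1, Opt1 strictly dominates Opt5 on the remaining columns (II: 15>10, IV: 15>2); eliminate Opt5.
Column IV is eliminated: II beats it against every remaining row (Opt1: 20>4, Opt2: 13>2).
Row Opt2 is eliminated: Opt1 beats it against every remaining column (II: 15>1).
Among the remaining strategies, none is strictly dominated by another pure strategy of the same player, so the elimination stops.
Surviving strategies — Player 1: {Opt1}; Player 2: {II}.

Opt1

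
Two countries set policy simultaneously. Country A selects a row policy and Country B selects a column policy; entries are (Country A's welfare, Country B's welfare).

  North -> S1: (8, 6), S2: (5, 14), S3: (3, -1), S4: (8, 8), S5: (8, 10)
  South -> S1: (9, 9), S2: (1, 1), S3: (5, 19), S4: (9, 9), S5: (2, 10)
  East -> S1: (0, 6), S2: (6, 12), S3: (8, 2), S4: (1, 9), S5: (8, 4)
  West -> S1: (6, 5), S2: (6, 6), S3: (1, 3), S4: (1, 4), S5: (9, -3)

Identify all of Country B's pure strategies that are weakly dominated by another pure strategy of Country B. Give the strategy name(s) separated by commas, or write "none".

S1: no other strategy beats it everywhere (S2 at South (9>1); S3 at North (6>-1); S4 at West (5>4); S5 at East (6>4)).
S2: no other strategy beats it everywhere (S1 at North (14>6); S3 at North (14>-1); S4 at North (14>8); S5 at North (14>10)).
S3: no other strategy beats it everywhere (S1 at South (19>9); S2 at South (19>1); S4 at South (19>9); S5 at South (19>10)).
S4: no other strategy beats it everywhere (S1 at North (8>6); S2 at South (9>1); S3 at North (8>-1); S5 at East (9>4)).
S5 is not dominated — it holds its own against S1 at North (10>6); S2 at South (10>1); S3 at North (10>-1); S4 at North (10>8).

none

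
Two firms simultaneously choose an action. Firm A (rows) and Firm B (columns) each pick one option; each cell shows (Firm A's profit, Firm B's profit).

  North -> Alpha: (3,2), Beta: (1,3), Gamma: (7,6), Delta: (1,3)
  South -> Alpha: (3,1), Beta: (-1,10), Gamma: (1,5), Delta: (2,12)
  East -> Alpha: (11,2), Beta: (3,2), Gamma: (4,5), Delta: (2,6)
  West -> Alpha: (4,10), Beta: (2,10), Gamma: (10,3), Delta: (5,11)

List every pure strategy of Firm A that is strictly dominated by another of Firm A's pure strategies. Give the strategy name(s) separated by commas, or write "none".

North, South

North: dominated, since West does at least as well everywhere (Alpha: 4>3, Beta: 2>1, Gamma: 10>7, Delta: 5>1).
West strictly dominates South — Alpha: 4>3, Beta: 2>-1, Gamma: 10>1, Delta: 5>2.
Nothing dominates East: North at Alpha (11>3); South at Alpha (11>3); West at Alpha (11>4).
West: no other strategy beats it everywhere (North at Alpha (4>3); South at Alpha (4>3); East at Gamma (10>4)).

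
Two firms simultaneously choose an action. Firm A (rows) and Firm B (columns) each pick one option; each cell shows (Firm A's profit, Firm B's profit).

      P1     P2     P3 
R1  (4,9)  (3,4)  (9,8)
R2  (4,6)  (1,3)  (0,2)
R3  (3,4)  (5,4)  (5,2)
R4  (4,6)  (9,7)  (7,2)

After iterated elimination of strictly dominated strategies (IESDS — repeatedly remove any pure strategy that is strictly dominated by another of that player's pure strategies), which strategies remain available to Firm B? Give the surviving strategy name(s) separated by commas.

P1, P2

Row R3 is eliminated: R4 beats it against every remaining column (P1: 4>3, P2: 9>5, P3: 7>5).
Column P3 is eliminated: P1 beats it against every remaining row (R1: 9>8, R2: 6>2, R4: 6>2).
Among the remaining strategies, none is strictly dominated by another pure strategy of the same player, so the elimination stops.
Surviving strategies — Firm A: {R1, R2, R4}; Firm B: {P1, P2}.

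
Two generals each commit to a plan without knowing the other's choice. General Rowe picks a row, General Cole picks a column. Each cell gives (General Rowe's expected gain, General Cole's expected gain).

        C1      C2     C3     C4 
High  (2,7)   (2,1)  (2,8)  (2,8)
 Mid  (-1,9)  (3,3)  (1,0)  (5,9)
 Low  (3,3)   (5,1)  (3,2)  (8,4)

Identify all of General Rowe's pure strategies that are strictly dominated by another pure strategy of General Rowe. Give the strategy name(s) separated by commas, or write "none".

High, Mid

High is strictly dominated by Low (C1: 3>2, C2: 5>2, C3: 3>2, C4: 8>2).
Mid is strictly dominated by Low (C1: 3>-1, C2: 5>3, C3: 3>1, C4: 8>5).
Low is not dominated — it holds its own against High at C1 (3>2); Mid at C1 (3>-1).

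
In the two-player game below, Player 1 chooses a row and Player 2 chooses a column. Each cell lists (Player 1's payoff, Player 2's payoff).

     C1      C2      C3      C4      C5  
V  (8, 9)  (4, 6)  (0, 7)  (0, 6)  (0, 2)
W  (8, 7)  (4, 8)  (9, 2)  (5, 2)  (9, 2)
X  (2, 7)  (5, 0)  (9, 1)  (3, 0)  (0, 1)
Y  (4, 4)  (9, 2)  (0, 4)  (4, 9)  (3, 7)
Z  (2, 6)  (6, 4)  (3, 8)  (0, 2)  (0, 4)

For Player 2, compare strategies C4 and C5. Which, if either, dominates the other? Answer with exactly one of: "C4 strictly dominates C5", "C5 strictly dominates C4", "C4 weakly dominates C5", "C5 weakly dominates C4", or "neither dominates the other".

neither dominates the other

Compare C4 to C5 across each opponent action: V: 6>2, W: 2=2, X: 0<1, Y: 9>7, Z: 2<4.
C4 does better at V, Y but worse at X, Z; neither strategy dominates the other.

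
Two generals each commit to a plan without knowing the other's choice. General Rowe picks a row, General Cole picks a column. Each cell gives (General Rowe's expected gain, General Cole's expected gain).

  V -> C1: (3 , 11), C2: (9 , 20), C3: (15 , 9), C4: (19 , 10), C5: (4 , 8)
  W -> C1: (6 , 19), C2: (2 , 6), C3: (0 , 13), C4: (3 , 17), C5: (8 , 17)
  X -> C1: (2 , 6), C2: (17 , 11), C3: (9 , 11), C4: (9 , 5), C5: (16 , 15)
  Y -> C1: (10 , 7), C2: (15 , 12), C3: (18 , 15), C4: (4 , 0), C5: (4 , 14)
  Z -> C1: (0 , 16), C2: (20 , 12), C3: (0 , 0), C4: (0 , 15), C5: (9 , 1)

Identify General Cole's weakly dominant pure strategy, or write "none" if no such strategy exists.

C1 fails to dominate C2 at V (11<20).
C2 fails to dominate C1 at W (6<19).
C3 fails to dominate C1 at V (9<11).
C4 fails to dominate C1 at V (10<11).
C5 fails to dominate C1 at V (8<11).
No single strategy dominates all the others.

none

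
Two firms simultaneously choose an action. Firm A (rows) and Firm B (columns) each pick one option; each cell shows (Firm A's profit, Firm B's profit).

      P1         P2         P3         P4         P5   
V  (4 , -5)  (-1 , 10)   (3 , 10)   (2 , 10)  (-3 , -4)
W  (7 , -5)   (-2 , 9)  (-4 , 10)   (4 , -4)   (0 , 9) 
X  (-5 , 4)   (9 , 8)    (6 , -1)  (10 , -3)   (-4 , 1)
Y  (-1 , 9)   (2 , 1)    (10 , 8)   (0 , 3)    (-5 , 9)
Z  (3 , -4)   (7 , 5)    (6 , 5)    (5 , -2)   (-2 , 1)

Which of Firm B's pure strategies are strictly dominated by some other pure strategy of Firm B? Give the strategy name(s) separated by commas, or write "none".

P1 is not dominated — it holds its own against P2 at Y (9>1); P3 at X (4>-1); P4 at X (4>-3); P5 at X (4>1).
P2 is not dominated — it holds its own against P1 at V (10>-5); P3 at V (10=10); P4 at V (10=10); P5 at V (10>-4).
P3: no other strategy beats it everywhere (P1 at V (10>-5); P2 at V (10=10); P4 at V (10=10); P5 at V (10>-4)).
Nothing dominates P4: P1 at V (10>-5); P2 at V (10=10); P3 at V (10=10); P5 at V (10>-4).
P5 is not dominated — it holds its own against P1 at V (-4>-5); P2 at W (9=9); P3 at X (1>-1); P4 at W (9>-4).

none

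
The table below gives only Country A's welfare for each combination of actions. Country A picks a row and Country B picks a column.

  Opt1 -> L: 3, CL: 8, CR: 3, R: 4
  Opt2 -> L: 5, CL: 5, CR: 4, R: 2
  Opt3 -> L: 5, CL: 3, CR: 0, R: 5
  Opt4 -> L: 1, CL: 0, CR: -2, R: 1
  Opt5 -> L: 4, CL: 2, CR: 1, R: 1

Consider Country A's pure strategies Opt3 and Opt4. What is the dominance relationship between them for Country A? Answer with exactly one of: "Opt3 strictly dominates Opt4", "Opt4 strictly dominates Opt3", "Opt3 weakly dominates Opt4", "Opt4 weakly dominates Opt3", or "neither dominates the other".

Opt3 strictly dominates Opt4

Opt3's payoffs vs Opt4's, by Country B's action — L: 5>1, CL: 3>0, CR: 0>-2, R: 5>1.
Every comparison favours Opt3, so Opt3 strictly dominates Opt4.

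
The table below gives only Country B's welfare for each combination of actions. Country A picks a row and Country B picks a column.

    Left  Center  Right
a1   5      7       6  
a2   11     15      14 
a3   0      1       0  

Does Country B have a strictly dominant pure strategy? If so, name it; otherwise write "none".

Center

Center vs Left: a1: 7>5, a2: 15>11, a3: 1>0.
Center vs Right: a1: 7>6, a2: 15>14, a3: 1>0.
Center strictly beats every other strategy against every opponent action, so it is strictly dominant.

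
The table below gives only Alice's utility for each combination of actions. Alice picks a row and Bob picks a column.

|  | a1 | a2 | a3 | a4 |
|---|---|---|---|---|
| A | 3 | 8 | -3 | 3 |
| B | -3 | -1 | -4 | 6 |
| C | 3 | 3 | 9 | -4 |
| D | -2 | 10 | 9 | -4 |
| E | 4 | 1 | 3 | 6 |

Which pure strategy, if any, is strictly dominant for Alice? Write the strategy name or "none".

none

A fails to dominate B at a4 (3<6).
B fails to dominate A at a1 (-3<3).
C fails to dominate A at a1 (3=3).
D fails to dominate A at a1 (-2<3).
E fails to dominate A at a2 (1<8).
No single strategy dominates all the others.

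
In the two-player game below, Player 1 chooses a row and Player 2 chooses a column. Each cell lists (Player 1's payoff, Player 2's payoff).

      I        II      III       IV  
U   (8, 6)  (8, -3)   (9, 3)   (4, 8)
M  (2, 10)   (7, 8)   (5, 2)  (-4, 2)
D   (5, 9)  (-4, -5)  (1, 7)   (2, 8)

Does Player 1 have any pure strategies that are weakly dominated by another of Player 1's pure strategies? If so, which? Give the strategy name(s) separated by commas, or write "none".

M, D

Nothing dominates U: M at I (8>2); D at I (8>5).
M is weakly dominated by U (I: 8>2, II: 8>7, III: 9>5, IV: 4>-4).
D: dominated, since U does at least as well everywhere (I: 8>5, II: 8>-4, III: 9>1, IV: 4>2).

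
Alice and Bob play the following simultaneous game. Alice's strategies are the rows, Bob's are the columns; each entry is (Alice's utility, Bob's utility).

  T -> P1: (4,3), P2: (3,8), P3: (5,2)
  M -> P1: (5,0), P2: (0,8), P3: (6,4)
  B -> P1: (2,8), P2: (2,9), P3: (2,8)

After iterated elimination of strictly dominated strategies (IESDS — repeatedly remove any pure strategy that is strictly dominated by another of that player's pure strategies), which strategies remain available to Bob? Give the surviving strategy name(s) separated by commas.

For Alice, T strictly dominates B on the remaining columns (P1: 4>2, P2: 3>2, P3: 5>2); eliminate B.
Bob's strategy P1 is strictly dominated by P2 (T: 8>3, M: 8>0) and is removed.
For Bob, P2 strictly dominates P3 on the remaining rows (T: 8>2, M: 8>4); eliminate P3.
For Alice, T strictly dominates M on the remaining columns (P2: 3>0); eliminate M.
Among the remaining strategies, none is strictly dominated by another pure strategy of the same player, so the elimination stops.
Surviving strategies — Alice: {T}; Bob: {P2}.

P2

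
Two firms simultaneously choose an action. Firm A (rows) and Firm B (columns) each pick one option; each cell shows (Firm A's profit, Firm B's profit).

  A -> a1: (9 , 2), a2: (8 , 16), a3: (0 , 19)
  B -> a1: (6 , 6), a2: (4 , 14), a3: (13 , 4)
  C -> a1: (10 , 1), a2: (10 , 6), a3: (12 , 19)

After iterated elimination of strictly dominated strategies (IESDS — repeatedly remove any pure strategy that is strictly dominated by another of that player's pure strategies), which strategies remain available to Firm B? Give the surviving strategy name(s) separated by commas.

a2, a3

Row A is eliminated: C beats it against every remaining column (a1: 10>9, a2: 10>8, a3: 12>0).
Column a1 is eliminated: a2 beats it against every remaining row (B: 14>6, C: 6>1).
Among the remaining strategies, none is strictly dominated by another pure strategy of the same player, so the elimination stops.
Surviving strategies — Firm A: {B, C}; Firm B: {a2, a3}.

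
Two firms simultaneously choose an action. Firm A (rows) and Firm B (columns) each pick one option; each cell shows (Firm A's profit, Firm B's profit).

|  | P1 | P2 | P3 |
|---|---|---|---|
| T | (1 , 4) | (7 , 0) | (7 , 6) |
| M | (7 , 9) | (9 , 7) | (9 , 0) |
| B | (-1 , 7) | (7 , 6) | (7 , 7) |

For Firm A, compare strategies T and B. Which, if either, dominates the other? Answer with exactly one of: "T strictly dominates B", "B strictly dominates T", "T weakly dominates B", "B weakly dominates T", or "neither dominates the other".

T weakly dominates B

T's payoffs vs B's, by Firm B's action — P1: 1>-1, P2: 7=7, P3: 7=7.
T is at least as good everywhere and strictly better somewhere (tied only at P2, P3), so T weakly but not strictly dominates B.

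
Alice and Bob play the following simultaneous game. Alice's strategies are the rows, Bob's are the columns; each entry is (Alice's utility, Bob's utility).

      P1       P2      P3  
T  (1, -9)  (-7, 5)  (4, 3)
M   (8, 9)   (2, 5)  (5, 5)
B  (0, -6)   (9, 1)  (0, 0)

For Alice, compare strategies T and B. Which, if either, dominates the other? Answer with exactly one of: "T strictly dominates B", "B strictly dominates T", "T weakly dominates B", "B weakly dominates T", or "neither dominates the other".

neither dominates the other

T's payoffs vs B's, by Bob's action — P1: 1>0, P2: -7<9, P3: 4>0.
T does better at P1, P3 but worse at P2; neither strategy dominates the other.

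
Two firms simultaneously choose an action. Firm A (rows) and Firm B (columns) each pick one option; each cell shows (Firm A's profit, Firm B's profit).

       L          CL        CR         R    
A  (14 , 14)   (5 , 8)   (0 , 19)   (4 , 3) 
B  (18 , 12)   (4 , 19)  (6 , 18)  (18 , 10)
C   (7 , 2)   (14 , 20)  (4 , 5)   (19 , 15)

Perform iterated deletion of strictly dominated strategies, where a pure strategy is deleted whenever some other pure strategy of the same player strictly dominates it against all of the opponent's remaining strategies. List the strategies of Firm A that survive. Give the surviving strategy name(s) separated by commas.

C

For Firm B, CR strictly dominates L on the remaining rows (A: 19>14, B: 18>12, C: 5>2); eliminate L.
Row A is eliminated: C beats it against every remaining column (CL: 14>5, CR: 4>0, R: 19>4).
Firm B's strategy CR is strictly dominated by CL (B: 19>18, C: 20>5) and is removed.
Row B is eliminated: C beats it against every remaining column (CL: 14>4, R: 19>18).
Column R is eliminated: CL beats it against every remaining row (C: 20>15).
Among the remaining strategies, none is strictly dominated by another pure strategy of the same player, so the elimination stops.
Surviving strategies — Firm A: {C}; Firm B: {CL}.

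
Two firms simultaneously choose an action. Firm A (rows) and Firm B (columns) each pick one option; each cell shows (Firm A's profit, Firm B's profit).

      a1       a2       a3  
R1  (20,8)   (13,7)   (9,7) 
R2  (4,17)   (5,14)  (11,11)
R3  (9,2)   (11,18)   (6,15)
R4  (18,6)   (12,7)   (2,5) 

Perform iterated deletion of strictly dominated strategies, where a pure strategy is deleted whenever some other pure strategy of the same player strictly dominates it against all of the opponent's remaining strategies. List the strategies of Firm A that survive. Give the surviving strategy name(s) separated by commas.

For Firm A, R1 strictly dominates R3 on the remaining columns (a1: 20>9, a2: 13>11, a3: 9>6); eliminate R3.
Firm A's strategy R4 is strictly dominated by R1 (a1: 20>18, a2: 13>12, a3: 9>2) and is removed.
Column a2 is eliminated: a1 beats it against every remaining row (R1: 8>7, R2: 17>14).
Firm B's strategy a3 is strictly dominated by a1 (R1: 8>7, R2: 17>11) and is removed.
Row R2 is eliminated: R1 beats it against every remaining column (a1: 20>4).
Among the remaining strategies, none is strictly dominated by another pure strategy of the same player, so the elimination stops.
Surviving strategies — Firm A: {R1}; Firm B: {a1}.

R1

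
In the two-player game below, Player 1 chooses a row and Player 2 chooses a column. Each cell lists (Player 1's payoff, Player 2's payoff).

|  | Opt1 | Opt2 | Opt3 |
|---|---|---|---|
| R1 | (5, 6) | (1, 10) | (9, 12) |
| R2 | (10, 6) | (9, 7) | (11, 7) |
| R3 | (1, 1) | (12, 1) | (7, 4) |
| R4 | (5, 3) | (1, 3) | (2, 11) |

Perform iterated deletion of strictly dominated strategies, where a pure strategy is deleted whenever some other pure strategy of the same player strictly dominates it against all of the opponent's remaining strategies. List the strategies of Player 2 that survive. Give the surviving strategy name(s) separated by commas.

Opt2, Opt3

Player 1's strategy R1 is strictly dominated by R2 (Opt1: 10>5, Opt2: 9>1, Opt3: 11>9) and is removed.
Player 1's strategy R4 is strictly dominated by R2 (Opt1: 10>5, Opt2: 9>1, Opt3: 11>2) and is removed.
For Player 2, Opt3 strictly dominates Opt1 on the remaining rows (R2: 7>6, R3: 4>1); eliminate Opt1.
Among the remaining strategies, none is strictly dominated by another pure strategy of the same player, so the elimination stops.
Surviving strategies — Player 1: {R2, R3}; Player 2: {Opt2, Opt3}.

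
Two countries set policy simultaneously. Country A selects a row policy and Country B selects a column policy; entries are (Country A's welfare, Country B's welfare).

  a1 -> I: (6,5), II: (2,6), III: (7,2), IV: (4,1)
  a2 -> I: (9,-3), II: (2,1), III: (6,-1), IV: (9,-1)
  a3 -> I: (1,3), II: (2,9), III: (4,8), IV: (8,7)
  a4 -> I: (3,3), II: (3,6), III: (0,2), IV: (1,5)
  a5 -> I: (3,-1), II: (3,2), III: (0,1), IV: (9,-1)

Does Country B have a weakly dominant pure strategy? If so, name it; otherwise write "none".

II

II vs I: a1: 6>5, a2: 1>-3, a3: 9>3, a4: 6>3, a5: 2>-1.
II vs III: a1: 6>2, a2: 1>-1, a3: 9>8, a4: 6>2, a5: 2>1.
II vs IV: a1: 6>1, a2: 1>-1, a3: 9>7, a4: 6>5, a5: 2>-1.
II is at least as good as every other strategy against every opponent action, so it is weakly dominant.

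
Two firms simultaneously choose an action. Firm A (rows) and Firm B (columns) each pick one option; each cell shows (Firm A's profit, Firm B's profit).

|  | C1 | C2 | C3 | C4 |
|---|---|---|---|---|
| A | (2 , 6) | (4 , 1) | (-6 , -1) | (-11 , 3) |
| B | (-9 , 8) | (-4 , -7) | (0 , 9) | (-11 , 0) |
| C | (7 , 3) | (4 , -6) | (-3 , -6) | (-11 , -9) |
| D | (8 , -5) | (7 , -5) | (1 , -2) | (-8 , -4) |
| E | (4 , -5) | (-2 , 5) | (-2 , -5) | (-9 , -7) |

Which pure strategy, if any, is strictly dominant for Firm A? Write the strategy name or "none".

D

D vs A: C1: 8>2, C2: 7>4, C3: 1>-6, C4: -8>-11.
D vs B: C1: 8>-9, C2: 7>-4, C3: 1>0, C4: -8>-11.
D vs C: C1: 8>7, C2: 7>4, C3: 1>-3, C4: -8>-11.
D vs E: C1: 8>4, C2: 7>-2, C3: 1>-2, C4: -8>-9.
D strictly beats every other strategy against every opponent action, so it is strictly dominant.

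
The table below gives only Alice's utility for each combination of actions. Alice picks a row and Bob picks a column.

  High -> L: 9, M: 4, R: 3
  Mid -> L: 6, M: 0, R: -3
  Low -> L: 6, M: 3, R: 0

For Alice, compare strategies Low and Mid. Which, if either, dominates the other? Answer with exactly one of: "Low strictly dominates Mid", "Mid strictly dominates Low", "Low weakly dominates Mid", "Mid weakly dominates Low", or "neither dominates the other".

Low weakly dominates Mid

Low's payoffs vs Mid's, by Bob's action — L: 6=6, M: 3>0, R: 0>-3.
Low is at least as good everywhere and strictly better somewhere (tied only at L), so Low weakly but not strictly dominates Mid.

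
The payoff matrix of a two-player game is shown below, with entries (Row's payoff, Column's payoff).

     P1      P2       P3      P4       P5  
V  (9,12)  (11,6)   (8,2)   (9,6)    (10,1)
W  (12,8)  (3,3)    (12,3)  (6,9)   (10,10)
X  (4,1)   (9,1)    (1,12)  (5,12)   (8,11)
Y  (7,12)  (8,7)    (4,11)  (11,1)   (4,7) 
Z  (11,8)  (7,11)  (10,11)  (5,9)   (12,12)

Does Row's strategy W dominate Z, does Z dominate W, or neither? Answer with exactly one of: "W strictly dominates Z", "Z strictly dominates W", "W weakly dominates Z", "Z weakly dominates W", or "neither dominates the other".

Compare W to Z across every action of Column: P1: 12>11, P2: 3<7, P3: 12>10, P4: 6>5, P5: 10<12.
W does better at P1, P3, P4 but worse at P2, P5; neither strategy dominates the other.

neither dominates the other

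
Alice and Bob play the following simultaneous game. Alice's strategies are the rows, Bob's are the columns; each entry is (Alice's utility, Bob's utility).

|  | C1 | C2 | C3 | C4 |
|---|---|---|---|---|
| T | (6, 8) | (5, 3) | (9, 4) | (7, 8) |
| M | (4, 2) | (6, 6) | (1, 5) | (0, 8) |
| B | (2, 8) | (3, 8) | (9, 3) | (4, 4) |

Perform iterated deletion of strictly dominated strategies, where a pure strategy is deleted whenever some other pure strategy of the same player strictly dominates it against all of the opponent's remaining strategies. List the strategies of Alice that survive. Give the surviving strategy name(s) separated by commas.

T

For Bob, C4 strictly dominates C3 on the remaining rows (T: 8>4, M: 8>5, B: 4>3); eliminate C3.
Row B is eliminated: T beats it against every remaining column (C1: 6>2, C2: 5>3, C4: 7>4).
For Bob, C4 strictly dominates C2 on the remaining rows (T: 8>3, M: 8>6); eliminate C2.
For Alice, T strictly dominates M on the remaining columns (C1: 6>4, C4: 7>0); eliminate M.
Among the remaining strategies, none is strictly dominated by another pure strategy of the same player, so the elimination stops.
Surviving strategies — Alice: {T}; Bob: {C1, C4}.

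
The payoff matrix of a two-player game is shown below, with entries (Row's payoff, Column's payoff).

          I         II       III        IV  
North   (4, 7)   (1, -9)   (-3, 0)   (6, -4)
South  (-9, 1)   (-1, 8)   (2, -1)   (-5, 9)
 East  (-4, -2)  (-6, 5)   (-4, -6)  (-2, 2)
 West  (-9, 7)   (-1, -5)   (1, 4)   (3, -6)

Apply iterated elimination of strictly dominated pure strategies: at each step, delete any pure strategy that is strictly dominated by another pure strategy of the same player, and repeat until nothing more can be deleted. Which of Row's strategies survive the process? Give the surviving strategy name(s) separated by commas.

North

For Row, North strictly dominates East on the remaining columns (I: 4>-4, II: 1>-6, III: -3>-4, IV: 6>-2); eliminate East.
For Column, I strictly dominates III on the remaining rows (North: 7>0, South: 1>-1, West: 7>4); eliminate III.
For Row, North strictly dominates South on the remaining columns (I: 4>-9, II: 1>-1, IV: 6>-5); eliminate South.
For Row, North strictly dominates West on the remaining columns (I: 4>-9, II: 1>-1, IV: 6>3); eliminate West.
Column's strategy II is strictly dominated by I (North: 7>-9) and is removed.
Column's strategy IV is strictly dominated by I (North: 7>-4) and is removed.
Among the remaining strategies, none is strictly dominated by another pure strategy of the same player, so the elimination stops.
Surviving strategies — Row: {North}; Column: {I}.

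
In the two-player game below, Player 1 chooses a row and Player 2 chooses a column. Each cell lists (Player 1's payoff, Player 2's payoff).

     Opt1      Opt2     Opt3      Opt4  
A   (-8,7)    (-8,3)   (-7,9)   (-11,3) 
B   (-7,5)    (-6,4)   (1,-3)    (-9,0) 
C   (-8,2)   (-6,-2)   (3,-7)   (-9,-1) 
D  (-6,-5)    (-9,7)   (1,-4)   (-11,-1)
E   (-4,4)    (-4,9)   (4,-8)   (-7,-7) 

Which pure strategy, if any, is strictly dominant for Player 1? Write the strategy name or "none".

E vs A: Opt1: -4>-8, Opt2: -4>-8, Opt3: 4>-7, Opt4: -7>-11.
E vs B: Opt1: -4>-7, Opt2: -4>-6, Opt3: 4>1, Opt4: -7>-9.
E vs C: Opt1: -4>-8, Opt2: -4>-6, Opt3: 4>3, Opt4: -7>-9.
E vs D: Opt1: -4>-6, Opt2: -4>-9, Opt3: 4>1, Opt4: -7>-11.
E strictly beats every other strategy against every opponent action, so it is strictly dominant.

E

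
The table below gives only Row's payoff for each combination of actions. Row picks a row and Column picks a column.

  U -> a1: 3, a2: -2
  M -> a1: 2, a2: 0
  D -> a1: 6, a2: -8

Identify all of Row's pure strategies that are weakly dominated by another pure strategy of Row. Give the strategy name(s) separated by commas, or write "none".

none

U is not dominated — it holds its own against M at a1 (3>2); D at a2 (-2>-8).
M is not dominated — it holds its own against U at a2 (0>-2); D at a2 (0>-8).
D is not dominated — it holds its own against U at a1 (6>3); M at a1 (6>2).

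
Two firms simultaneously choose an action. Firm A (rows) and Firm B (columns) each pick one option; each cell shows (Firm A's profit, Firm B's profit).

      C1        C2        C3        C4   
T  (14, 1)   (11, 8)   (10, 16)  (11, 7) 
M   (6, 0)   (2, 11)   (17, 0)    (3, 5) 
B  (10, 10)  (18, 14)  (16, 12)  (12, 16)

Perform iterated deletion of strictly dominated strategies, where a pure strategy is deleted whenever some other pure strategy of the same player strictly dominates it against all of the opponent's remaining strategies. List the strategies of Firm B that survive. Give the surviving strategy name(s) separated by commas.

For Firm B, C2 strictly dominates C1 on the remaining rows (T: 8>1, M: 11>0, B: 14>10); eliminate C1.
Firm A's strategy T is strictly dominated by B (C2: 18>11, C3: 16>10, C4: 12>11) and is removed.
For Firm B, C2 strictly dominates C3 on the remaining rows (M: 11>0, B: 14>12); eliminate C3.
For Firm A, B strictly dominates M on the remaining columns (C2: 18>2, C4: 12>3); eliminate M.
Firm B's strategy C2 is strictly dominated by C4 (B: 16>14) and is removed.
Among the remaining strategies, none is strictly dominated by another pure strategy of the same player, so the elimination stops.
Surviving strategies — Firm A: {B}; Firm B: {C4}.

C4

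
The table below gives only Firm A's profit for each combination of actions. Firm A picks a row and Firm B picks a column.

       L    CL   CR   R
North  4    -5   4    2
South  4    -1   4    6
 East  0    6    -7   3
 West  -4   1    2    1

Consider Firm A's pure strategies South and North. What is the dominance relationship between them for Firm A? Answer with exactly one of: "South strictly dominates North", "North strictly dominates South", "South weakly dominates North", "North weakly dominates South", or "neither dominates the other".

Compare South to North across every action of Firm B: L: 4=4, CL: -1>-5, CR: 4=4, R: 6>2.
South is at least as good everywhere and strictly better somewhere (tied only at L, CR), so South weakly but not strictly dominates North.

South weakly dominates North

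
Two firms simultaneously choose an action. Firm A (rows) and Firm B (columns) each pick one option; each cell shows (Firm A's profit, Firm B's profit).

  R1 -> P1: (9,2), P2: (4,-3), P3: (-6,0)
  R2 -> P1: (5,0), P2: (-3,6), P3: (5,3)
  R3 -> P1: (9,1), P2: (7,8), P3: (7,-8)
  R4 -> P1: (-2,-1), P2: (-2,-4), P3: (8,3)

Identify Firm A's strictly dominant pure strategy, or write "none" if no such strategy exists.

none

R1 fails to dominate R2 at P3 (-6<5).
R2 fails to dominate R1 at P1 (5<9).
R3 fails to dominate R1 at P1 (9=9).
R4 fails to dominate R1 at P1 (-2<9).
No single strategy dominates all the others.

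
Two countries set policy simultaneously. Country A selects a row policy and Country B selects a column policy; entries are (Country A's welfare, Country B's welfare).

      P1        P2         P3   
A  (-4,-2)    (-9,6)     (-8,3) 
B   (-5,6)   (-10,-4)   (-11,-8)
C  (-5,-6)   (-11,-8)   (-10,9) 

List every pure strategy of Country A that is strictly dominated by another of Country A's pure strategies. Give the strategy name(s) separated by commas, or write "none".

Nothing dominates A: B at P1 (-4>-5); C at P1 (-4>-5).
A strictly dominates B — P1: -4>-5, P2: -9>-10, P3: -8>-11.
C: dominated, since A does at least as well everywhere (P1: -4>-5, P2: -9>-11, P3: -8>-10).

B, C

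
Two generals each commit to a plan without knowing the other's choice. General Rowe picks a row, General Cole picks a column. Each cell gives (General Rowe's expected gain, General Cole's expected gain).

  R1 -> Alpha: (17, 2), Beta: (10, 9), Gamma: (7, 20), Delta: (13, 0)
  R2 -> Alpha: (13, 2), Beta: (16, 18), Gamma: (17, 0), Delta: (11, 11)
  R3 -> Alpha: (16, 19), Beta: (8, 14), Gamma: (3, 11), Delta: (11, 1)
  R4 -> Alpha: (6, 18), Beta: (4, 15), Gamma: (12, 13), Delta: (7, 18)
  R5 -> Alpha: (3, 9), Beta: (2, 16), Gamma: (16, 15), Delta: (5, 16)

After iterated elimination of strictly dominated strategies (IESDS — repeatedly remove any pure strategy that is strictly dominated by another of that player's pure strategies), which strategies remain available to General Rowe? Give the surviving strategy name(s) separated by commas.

R2

Row R3 is eliminated: R1 beats it against every remaining column (Alpha: 17>16, Beta: 10>8, Gamma: 7>3, Delta: 13>11).
For General Rowe, R2 strictly dominates R4 on the remaining columns (Alpha: 13>6, Beta: 16>4, Gamma: 17>12, Delta: 11>7); eliminate R4.
General Rowe's strategy R5 is strictly dominated by R2 (Alpha: 13>3, Beta: 16>2, Gamma: 17>16, Delta: 11>5) and is removed.
Column Alpha is eliminated: Beta beats it against every remaining row (R1: 9>2, R2: 18>2).
General Cole's strategy Delta is strictly dominated by Beta (R1: 9>0, R2: 18>11) and is removed.
Row R1 is eliminated: R2 beats it against every remaining column (Beta: 16>10, Gamma: 17>7).
General Cole's strategy Gamma is strictly dominated by Beta (R2: 18>0) and is removed.
Among the remaining strategies, none is strictly dominated by another pure strategy of the same player, so the elimination stops.
Surviving strategies — General Rowe: {R2}; General Cole: {Beta}.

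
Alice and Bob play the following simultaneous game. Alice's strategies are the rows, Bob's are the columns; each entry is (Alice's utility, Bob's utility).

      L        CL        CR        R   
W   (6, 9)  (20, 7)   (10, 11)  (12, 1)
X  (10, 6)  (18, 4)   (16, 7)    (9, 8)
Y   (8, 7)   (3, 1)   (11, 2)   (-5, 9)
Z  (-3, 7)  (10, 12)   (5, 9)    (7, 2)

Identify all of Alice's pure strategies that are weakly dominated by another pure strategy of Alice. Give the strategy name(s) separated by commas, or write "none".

W is not dominated — it holds its own against X at CL (20>18); Y at CL (20>3); Z at L (6>-3).
X is not dominated — it holds its own against W at L (10>6); Y at L (10>8); Z at L (10>-3).
Y: dominated, since X does at least as well everywhere (L: 10>8, CL: 18>3, CR: 16>11, R: 9>-5).
Z: dominated, since W does at least as well everywhere (L: 6>-3, CL: 20>10, CR: 10>5, R: 12>7).

Y, Z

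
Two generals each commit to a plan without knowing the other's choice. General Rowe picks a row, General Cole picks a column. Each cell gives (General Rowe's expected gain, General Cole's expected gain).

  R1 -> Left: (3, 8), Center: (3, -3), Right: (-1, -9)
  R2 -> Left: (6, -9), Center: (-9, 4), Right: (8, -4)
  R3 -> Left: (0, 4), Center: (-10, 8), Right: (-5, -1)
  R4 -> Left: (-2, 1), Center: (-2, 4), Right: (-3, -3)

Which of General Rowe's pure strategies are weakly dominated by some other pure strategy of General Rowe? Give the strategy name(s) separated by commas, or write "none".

R3, R4

R1 is not dominated — it holds its own against R2 at Center (3>-9); R3 at Left (3>0); R4 at Left (3>-2).
R2: no other strategy beats it everywhere (R1 at Left (6>3); R3 at Left (6>0); R4 at Left (6>-2)).
R3 is weakly dominated by R1 (Left: 3>0, Center: 3>-10, Right: -1>-5).
R4: dominated, since R1 does at least as well everywhere (Left: 3>-2, Center: 3>-2, Right: -1>-3).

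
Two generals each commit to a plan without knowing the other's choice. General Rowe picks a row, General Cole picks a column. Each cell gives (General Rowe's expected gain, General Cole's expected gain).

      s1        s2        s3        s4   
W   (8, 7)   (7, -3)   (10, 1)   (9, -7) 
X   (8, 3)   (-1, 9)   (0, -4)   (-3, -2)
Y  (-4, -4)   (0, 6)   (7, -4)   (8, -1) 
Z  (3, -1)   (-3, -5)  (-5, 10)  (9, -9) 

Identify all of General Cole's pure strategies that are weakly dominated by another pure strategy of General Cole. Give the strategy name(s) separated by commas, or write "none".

s4

s1: no other strategy beats it everywhere (s2 at W (7>-3); s3 at W (7>1); s4 at W (7>-7)).
Nothing dominates s2: s1 at X (9>3); s3 at X (9>-4); s4 at W (-3>-7).
s3 is not dominated — it holds its own against s1 at Z (10>-1); s2 at W (1>-3); s4 at W (1>-7).
s4 is weakly dominated by s2 (W: -3>-7, X: 9>-2, Y: 6>-1, Z: -5>-9).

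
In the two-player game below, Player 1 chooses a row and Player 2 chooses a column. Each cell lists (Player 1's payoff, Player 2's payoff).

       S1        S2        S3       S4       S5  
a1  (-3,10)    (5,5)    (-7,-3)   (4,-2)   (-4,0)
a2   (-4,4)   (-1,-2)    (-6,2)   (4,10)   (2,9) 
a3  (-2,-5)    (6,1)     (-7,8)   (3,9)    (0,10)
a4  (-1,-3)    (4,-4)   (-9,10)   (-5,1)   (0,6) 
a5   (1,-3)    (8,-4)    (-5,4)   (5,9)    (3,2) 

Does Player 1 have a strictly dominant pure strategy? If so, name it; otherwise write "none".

a5 vs a1: S1: 1>-3, S2: 8>5, S3: -5>-7, S4: 5>4, S5: 3>-4.
a5 vs a2: S1: 1>-4, S2: 8>-1, S3: -5>-6, S4: 5>4, S5: 3>2.
a5 vs a3: S1: 1>-2, S2: 8>6, S3: -5>-7, S4: 5>3, S5: 3>0.
a5 vs a4: S1: 1>-1, S2: 8>4, S3: -5>-9, S4: 5>-5, S5: 3>0.
a5 strictly beats every other strategy against every opponent action, so it is strictly dominant.

a5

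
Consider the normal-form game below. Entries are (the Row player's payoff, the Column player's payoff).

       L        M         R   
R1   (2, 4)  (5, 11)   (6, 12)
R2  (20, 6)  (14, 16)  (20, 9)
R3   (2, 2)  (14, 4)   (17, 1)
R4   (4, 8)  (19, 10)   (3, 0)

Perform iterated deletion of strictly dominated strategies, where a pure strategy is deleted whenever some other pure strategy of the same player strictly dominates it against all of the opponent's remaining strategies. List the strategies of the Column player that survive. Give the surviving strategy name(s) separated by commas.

M

The Row player's strategy R1 is strictly dominated by R2 (L: 20>2, M: 14>5, R: 20>6) and is removed.
Column L is eliminated: M beats it against every remaining row (R2: 16>6, R3: 4>2, R4: 10>8).
The Column player's strategy R is strictly dominated by M (R2: 16>9, R3: 4>1, R4: 10>0) and is removed.
For the Row player, R4 strictly dominates R2 on the remaining columns (M: 19>14); eliminate R2.
For the Row player, R4 strictly dominates R3 on the remaining columns (M: 19>14); eliminate R3.
Among the remaining strategies, none is strictly dominated by another pure strategy of the same player, so the elimination stops.
Surviving strategies — the Row player: {R4}; the Column player: {M}.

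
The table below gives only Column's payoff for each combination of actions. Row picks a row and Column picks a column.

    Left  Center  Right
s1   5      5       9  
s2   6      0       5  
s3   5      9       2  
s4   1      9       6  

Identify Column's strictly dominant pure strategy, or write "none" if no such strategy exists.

none

Left fails to dominate Center at s1 (5=5).
Center fails to dominate Left at s1 (5=5).
Right fails to dominate Left at s2 (5<6).
No single strategy dominates all the others.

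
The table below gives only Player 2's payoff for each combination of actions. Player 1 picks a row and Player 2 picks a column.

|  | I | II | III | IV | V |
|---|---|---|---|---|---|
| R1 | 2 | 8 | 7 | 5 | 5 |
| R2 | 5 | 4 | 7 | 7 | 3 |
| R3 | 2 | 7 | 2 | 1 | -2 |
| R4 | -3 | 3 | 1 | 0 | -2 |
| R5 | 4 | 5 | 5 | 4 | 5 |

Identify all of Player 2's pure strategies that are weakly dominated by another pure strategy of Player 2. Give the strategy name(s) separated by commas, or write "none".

I, IV, V

I is weakly dominated by III (R1: 7>2, R2: 7>5, R3: 2=2, R4: 1>-3, R5: 5>4).
II is not dominated — it holds its own against I at R1 (8>2); III at R1 (8>7); IV at R1 (8>5); V at R1 (8>5).
III is not dominated — it holds its own against I at R1 (7>2); II at R2 (7>4); IV at R1 (7>5); V at R1 (7>5).
IV is weakly dominated by III (R1: 7>5, R2: 7=7, R3: 2>1, R4: 1>0, R5: 5>4).
V: dominated, since II does at least as well everywhere (R1: 8>5, R2: 4>3, R3: 7>-2, R4: 3>-2, R5: 5=5).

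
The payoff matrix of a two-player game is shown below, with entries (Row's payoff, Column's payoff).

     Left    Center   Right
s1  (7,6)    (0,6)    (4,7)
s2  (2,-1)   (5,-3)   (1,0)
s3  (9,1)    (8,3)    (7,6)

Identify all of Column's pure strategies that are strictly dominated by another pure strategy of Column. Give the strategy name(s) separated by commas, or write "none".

Left: dominated, since Right does at least as well everywhere (s1: 7>6, s2: 0>-1, s3: 6>1).
Center is strictly dominated by Right (s1: 7>6, s2: 0>-3, s3: 6>3).
Right: no other strategy beats it everywhere (Left at s1 (7>6); Center at s1 (7>6)).

Left, Center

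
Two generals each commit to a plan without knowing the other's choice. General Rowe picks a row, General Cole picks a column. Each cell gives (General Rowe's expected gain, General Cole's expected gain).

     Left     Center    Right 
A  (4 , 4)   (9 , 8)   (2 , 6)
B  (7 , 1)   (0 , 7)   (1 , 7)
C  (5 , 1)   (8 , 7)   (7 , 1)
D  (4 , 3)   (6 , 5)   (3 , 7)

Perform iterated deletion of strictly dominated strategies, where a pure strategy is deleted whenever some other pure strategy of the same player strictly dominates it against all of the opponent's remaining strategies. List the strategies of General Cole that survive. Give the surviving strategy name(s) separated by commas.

Center

General Rowe's strategy D is strictly dominated by C (Left: 5>4, Center: 8>6, Right: 7>3) and is removed.
For General Cole, Center strictly dominates Left on the remaining rows (A: 8>4, B: 7>1, C: 7>1); eliminate Left.
General Rowe's strategy B is strictly dominated by A (Center: 9>0, Right: 2>1) and is removed.
For General Cole, Center strictly dominates Right on the remaining rows (A: 8>6, C: 7>1); eliminate Right.
Row C is eliminated: A beats it against every remaining column (Center: 9>8).
Among the remaining strategies, none is strictly dominated by another pure strategy of the same player, so the elimination stops.
Surviving strategies — General Rowe: {A}; General Cole: {Center}.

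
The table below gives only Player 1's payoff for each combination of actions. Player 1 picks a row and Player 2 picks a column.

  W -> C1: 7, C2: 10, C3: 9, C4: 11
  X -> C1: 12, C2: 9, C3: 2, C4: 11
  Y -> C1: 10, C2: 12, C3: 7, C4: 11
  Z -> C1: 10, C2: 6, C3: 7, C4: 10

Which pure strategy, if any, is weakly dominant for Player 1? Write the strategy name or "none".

none

W fails to dominate X at C1 (7<12).
X fails to dominate W at C2 (9<10).
Y fails to dominate W at C3 (7<9).
Z fails to dominate W at C2 (6<10).
No single strategy dominates all the others.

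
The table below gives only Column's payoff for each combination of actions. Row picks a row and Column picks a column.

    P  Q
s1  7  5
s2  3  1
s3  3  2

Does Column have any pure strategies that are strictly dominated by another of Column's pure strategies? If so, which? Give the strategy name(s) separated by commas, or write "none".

P: no other strategy beats it everywhere (Q at s1 (7>5)).
Q: dominated, since P does at least as well everywhere (s1: 7>5, s2: 3>1, s3: 3>2).

Q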